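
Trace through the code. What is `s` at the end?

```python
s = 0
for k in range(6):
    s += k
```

Let's trace through this code step by step.

Initialize: s = 0
Entering loop: for k in range(6):

After execution: s = 15
15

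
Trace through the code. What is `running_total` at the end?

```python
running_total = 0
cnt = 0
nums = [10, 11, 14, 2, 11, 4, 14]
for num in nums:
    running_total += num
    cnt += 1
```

Let's trace through this code step by step.

Initialize: running_total = 0
Initialize: cnt = 0
Initialize: nums = [10, 11, 14, 2, 11, 4, 14]
Entering loop: for num in nums:

After execution: running_total = 66
66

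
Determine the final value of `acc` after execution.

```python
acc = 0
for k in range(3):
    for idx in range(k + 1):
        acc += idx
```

Let's trace through this code step by step.

Initialize: acc = 0
Entering loop: for k in range(3):

After execution: acc = 4
4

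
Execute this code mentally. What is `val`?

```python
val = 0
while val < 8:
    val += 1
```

Let's trace through this code step by step.

Initialize: val = 0
Entering loop: while val < 8:

After execution: val = 8
8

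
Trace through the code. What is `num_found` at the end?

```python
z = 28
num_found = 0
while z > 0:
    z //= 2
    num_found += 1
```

Let's trace through this code step by step.

Initialize: z = 28
Initialize: num_found = 0
Entering loop: while z > 0:

After execution: num_found = 5
5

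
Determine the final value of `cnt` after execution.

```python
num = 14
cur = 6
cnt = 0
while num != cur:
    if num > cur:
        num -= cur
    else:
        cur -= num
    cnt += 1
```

Let's trace through this code step by step.

Initialize: num = 14
Initialize: cur = 6
Initialize: cnt = 0
Entering loop: while num != cur:

After execution: cnt = 4
4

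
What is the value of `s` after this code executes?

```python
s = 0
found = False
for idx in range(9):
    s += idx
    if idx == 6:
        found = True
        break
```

Let's trace through this code step by step.

Initialize: s = 0
Initialize: found = False
Entering loop: for idx in range(9):

After execution: s = 21
21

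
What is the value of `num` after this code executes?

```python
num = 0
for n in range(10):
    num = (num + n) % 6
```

Let's trace through this code step by step.

Initialize: num = 0
Entering loop: for n in range(10):

After execution: num = 3
3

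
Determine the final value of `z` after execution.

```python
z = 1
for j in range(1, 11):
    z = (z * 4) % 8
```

Let's trace through this code step by step.

Initialize: z = 1
Entering loop: for j in range(1, 11):

After execution: z = 0
0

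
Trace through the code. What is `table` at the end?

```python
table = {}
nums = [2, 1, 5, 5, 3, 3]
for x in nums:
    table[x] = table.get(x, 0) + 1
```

Let's trace through this code step by step.

Initialize: table = {}
Initialize: nums = [2, 1, 5, 5, 3, 3]
Entering loop: for x in nums:

After execution: table = {2: 1, 1: 1, 5: 2, 3: 2}
{2: 1, 1: 1, 5: 2, 3: 2}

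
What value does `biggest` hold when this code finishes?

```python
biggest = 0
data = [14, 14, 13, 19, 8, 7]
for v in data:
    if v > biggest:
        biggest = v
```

Let's trace through this code step by step.

Initialize: biggest = 0
Initialize: data = [14, 14, 13, 19, 8, 7]
Entering loop: for v in data:

After execution: biggest = 19
19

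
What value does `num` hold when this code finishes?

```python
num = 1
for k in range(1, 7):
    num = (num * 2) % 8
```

Let's trace through this code step by step.

Initialize: num = 1
Entering loop: for k in range(1, 7):

After execution: num = 0
0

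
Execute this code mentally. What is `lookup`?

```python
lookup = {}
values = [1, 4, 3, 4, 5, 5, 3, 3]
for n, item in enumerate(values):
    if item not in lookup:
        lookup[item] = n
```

Let's trace through this code step by step.

Initialize: lookup = {}
Initialize: values = [1, 4, 3, 4, 5, 5, 3, 3]
Entering loop: for n, item in enumerate(values):

After execution: lookup = {1: 0, 4: 1, 3: 2, 5: 4}
{1: 0, 4: 1, 3: 2, 5: 4}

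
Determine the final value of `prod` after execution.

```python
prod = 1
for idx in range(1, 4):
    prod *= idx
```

Let's trace through this code step by step.

Initialize: prod = 1
Entering loop: for idx in range(1, 4):

After execution: prod = 6
6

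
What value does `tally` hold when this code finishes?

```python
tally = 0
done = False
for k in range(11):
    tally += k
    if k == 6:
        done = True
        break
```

Let's trace through this code step by step.

Initialize: tally = 0
Initialize: done = False
Entering loop: for k in range(11):

After execution: tally = 21
21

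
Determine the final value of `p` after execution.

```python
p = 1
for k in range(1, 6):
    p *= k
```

Let's trace through this code step by step.

Initialize: p = 1
Entering loop: for k in range(1, 6):

After execution: p = 120
120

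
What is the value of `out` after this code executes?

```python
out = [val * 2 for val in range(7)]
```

Let's trace through this code step by step.

Initialize: out = [val * 2 for val in range(7)]

After execution: out = [0, 2, 4, 6, 8, 10, 12]
[0, 2, 4, 6, 8, 10, 12]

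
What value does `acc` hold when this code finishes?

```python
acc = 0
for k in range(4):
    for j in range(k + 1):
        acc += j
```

Let's trace through this code step by step.

Initialize: acc = 0
Entering loop: for k in range(4):

After execution: acc = 10
10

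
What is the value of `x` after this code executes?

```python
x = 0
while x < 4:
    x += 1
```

Let's trace through this code step by step.

Initialize: x = 0
Entering loop: while x < 4:

After execution: x = 4
4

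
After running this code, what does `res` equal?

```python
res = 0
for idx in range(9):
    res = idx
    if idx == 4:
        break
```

Let's trace through this code step by step.

Initialize: res = 0
Entering loop: for idx in range(9):

After execution: res = 4
4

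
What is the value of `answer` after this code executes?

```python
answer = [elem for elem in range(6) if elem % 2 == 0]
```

Let's trace through this code step by step.

Initialize: answer = [elem for elem in range(6) if elem % 2 == 0]

After execution: answer = [0, 2, 4]
[0, 2, 4]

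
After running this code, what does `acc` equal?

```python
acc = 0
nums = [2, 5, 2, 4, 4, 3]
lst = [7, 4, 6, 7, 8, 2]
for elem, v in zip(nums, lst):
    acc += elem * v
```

Let's trace through this code step by step.

Initialize: acc = 0
Initialize: nums = [2, 5, 2, 4, 4, 3]
Initialize: lst = [7, 4, 6, 7, 8, 2]
Entering loop: for elem, v in zip(nums, lst):

After execution: acc = 112
112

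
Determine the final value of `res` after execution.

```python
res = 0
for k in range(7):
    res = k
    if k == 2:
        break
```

Let's trace through this code step by step.

Initialize: res = 0
Entering loop: for k in range(7):

After execution: res = 2
2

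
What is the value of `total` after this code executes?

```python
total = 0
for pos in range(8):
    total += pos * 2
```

Let's trace through this code step by step.

Initialize: total = 0
Entering loop: for pos in range(8):

After execution: total = 56
56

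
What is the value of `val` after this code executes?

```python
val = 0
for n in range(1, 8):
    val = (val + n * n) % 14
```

Let's trace through this code step by step.

Initialize: val = 0
Entering loop: for n in range(1, 8):

After execution: val = 0
0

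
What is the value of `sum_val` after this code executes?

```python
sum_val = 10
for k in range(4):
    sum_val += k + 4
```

Let's trace through this code step by step.

Initialize: sum_val = 10
Entering loop: for k in range(4):

After execution: sum_val = 32
32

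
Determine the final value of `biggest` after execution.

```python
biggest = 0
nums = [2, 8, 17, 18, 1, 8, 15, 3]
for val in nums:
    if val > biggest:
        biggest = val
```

Let's trace through this code step by step.

Initialize: biggest = 0
Initialize: nums = [2, 8, 17, 18, 1, 8, 15, 3]
Entering loop: for val in nums:

After execution: biggest = 18
18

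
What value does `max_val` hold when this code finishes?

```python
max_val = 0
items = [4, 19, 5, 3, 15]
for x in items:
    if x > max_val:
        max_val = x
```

Let's trace through this code step by step.

Initialize: max_val = 0
Initialize: items = [4, 19, 5, 3, 15]
Entering loop: for x in items:

After execution: max_val = 19
19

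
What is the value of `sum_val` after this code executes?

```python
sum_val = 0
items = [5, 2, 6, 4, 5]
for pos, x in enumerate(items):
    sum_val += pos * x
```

Let's trace through this code step by step.

Initialize: sum_val = 0
Initialize: items = [5, 2, 6, 4, 5]
Entering loop: for pos, x in enumerate(items):

After execution: sum_val = 46
46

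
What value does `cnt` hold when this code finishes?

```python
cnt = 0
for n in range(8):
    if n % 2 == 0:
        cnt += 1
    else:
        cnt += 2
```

Let's trace through this code step by step.

Initialize: cnt = 0
Entering loop: for n in range(8):

After execution: cnt = 12
12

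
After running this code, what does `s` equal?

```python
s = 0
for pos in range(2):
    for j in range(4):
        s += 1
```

Let's trace through this code step by step.

Initialize: s = 0
Entering loop: for pos in range(2):

After execution: s = 8
8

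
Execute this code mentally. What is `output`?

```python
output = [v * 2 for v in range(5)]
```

Let's trace through this code step by step.

Initialize: output = [v * 2 for v in range(5)]

After execution: output = [0, 2, 4, 6, 8]
[0, 2, 4, 6, 8]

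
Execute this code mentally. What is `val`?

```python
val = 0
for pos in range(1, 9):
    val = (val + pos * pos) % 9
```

Let's trace through this code step by step.

Initialize: val = 0
Entering loop: for pos in range(1, 9):

After execution: val = 6
6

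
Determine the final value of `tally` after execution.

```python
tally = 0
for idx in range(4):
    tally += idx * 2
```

Let's trace through this code step by step.

Initialize: tally = 0
Entering loop: for idx in range(4):

After execution: tally = 12
12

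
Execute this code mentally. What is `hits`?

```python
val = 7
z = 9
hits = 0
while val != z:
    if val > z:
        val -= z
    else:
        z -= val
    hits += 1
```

Let's trace through this code step by step.

Initialize: val = 7
Initialize: z = 9
Initialize: hits = 0
Entering loop: while val != z:

After execution: hits = 5
5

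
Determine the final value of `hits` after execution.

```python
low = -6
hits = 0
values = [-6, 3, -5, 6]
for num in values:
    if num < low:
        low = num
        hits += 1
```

Let's trace through this code step by step.

Initialize: low = -6
Initialize: hits = 0
Initialize: values = [-6, 3, -5, 6]
Entering loop: for num in values:

After execution: hits = 0
0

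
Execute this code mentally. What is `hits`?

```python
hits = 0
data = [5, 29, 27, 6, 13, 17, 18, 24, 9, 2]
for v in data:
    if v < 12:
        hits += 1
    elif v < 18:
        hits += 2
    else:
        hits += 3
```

Let's trace through this code step by step.

Initialize: hits = 0
Initialize: data = [5, 29, 27, 6, 13, 17, 18, 24, 9, 2]
Entering loop: for v in data:

After execution: hits = 20
20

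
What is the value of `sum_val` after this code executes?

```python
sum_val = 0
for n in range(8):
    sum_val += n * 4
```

Let's trace through this code step by step.

Initialize: sum_val = 0
Entering loop: for n in range(8):

After execution: sum_val = 112
112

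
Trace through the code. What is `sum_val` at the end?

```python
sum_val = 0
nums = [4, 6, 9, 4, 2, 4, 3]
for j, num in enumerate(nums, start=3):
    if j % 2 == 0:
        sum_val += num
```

Let's trace through this code step by step.

Initialize: sum_val = 0
Initialize: nums = [4, 6, 9, 4, 2, 4, 3]
Entering loop: for j, num in enumerate(nums, start=3):

After execution: sum_val = 14
14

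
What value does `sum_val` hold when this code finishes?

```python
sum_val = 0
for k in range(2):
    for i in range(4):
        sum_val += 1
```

Let's trace through this code step by step.

Initialize: sum_val = 0
Entering loop: for k in range(2):

After execution: sum_val = 8
8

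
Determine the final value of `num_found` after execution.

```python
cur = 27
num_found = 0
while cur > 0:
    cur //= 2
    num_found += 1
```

Let's trace through this code step by step.

Initialize: cur = 27
Initialize: num_found = 0
Entering loop: while cur > 0:

After execution: num_found = 5
5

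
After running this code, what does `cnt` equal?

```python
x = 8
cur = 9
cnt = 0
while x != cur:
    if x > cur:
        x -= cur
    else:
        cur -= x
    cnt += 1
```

Let's trace through this code step by step.

Initialize: x = 8
Initialize: cur = 9
Initialize: cnt = 0
Entering loop: while x != cur:

After execution: cnt = 8
8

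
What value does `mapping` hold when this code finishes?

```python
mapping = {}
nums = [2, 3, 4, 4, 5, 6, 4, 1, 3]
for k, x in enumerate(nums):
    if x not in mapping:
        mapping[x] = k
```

Let's trace through this code step by step.

Initialize: mapping = {}
Initialize: nums = [2, 3, 4, 4, 5, 6, 4, 1, 3]
Entering loop: for k, x in enumerate(nums):

After execution: mapping = {2: 0, 3: 1, 4: 2, 5: 4, 6: 5, 1: 7}
{2: 0, 3: 1, 4: 2, 5: 4, 6: 5, 1: 7}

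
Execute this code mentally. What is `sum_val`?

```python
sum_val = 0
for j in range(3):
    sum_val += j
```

Let's trace through this code step by step.

Initialize: sum_val = 0
Entering loop: for j in range(3):

After execution: sum_val = 3
3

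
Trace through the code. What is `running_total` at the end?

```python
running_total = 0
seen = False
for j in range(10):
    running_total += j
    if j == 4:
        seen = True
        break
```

Let's trace through this code step by step.

Initialize: running_total = 0
Initialize: seen = False
Entering loop: for j in range(10):

After execution: running_total = 10
10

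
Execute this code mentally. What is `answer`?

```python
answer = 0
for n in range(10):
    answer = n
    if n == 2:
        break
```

Let's trace through this code step by step.

Initialize: answer = 0
Entering loop: for n in range(10):

After execution: answer = 2
2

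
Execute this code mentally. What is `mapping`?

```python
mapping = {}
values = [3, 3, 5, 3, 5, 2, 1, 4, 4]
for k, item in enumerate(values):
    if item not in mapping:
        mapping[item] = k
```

Let's trace through this code step by step.

Initialize: mapping = {}
Initialize: values = [3, 3, 5, 3, 5, 2, 1, 4, 4]
Entering loop: for k, item in enumerate(values):

After execution: mapping = {3: 0, 5: 2, 2: 5, 1: 6, 4: 7}
{3: 0, 5: 2, 2: 5, 1: 6, 4: 7}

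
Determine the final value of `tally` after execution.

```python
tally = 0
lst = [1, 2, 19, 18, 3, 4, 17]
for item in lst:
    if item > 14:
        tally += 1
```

Let's trace through this code step by step.

Initialize: tally = 0
Initialize: lst = [1, 2, 19, 18, 3, 4, 17]
Entering loop: for item in lst:

After execution: tally = 3
3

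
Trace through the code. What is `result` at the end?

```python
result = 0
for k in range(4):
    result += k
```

Let's trace through this code step by step.

Initialize: result = 0
Entering loop: for k in range(4):

After execution: result = 6
6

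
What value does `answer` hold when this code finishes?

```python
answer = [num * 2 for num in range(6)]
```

Let's trace through this code step by step.

Initialize: answer = [num * 2 for num in range(6)]

After execution: answer = [0, 2, 4, 6, 8, 10]
[0, 2, 4, 6, 8, 10]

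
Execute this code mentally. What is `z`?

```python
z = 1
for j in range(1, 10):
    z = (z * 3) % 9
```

Let's trace through this code step by step.

Initialize: z = 1
Entering loop: for j in range(1, 10):

After execution: z = 0
0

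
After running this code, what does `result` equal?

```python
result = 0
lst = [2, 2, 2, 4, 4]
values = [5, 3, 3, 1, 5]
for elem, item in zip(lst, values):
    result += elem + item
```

Let's trace through this code step by step.

Initialize: result = 0
Initialize: lst = [2, 2, 2, 4, 4]
Initialize: values = [5, 3, 3, 1, 5]
Entering loop: for elem, item in zip(lst, values):

After execution: result = 31
31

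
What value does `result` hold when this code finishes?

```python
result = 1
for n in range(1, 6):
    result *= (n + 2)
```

Let's trace through this code step by step.

Initialize: result = 1
Entering loop: for n in range(1, 6):

After execution: result = 2520
2520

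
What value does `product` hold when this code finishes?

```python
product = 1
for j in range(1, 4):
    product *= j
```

Let's trace through this code step by step.

Initialize: product = 1
Entering loop: for j in range(1, 4):

After execution: product = 6
6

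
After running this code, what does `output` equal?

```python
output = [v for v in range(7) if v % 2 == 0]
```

Let's trace through this code step by step.

Initialize: output = [v for v in range(7) if v % 2 == 0]

After execution: output = [0, 2, 4, 6]
[0, 2, 4, 6]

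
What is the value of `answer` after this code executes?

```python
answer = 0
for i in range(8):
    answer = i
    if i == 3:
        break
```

Let's trace through this code step by step.

Initialize: answer = 0
Entering loop: for i in range(8):

After execution: answer = 3
3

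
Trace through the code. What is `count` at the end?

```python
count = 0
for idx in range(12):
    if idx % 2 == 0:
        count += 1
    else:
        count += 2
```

Let's trace through this code step by step.

Initialize: count = 0
Entering loop: for idx in range(12):

After execution: count = 18
18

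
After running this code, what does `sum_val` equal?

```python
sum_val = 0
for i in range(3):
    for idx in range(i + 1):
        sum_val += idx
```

Let's trace through this code step by step.

Initialize: sum_val = 0
Entering loop: for i in range(3):

After execution: sum_val = 4
4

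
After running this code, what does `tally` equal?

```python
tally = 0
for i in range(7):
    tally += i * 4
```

Let's trace through this code step by step.

Initialize: tally = 0
Entering loop: for i in range(7):

After execution: tally = 84
84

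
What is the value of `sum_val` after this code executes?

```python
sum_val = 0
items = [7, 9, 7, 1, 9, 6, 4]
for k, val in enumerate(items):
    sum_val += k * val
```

Let's trace through this code step by step.

Initialize: sum_val = 0
Initialize: items = [7, 9, 7, 1, 9, 6, 4]
Entering loop: for k, val in enumerate(items):

After execution: sum_val = 116
116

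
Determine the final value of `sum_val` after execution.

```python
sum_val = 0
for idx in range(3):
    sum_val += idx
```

Let's trace through this code step by step.

Initialize: sum_val = 0
Entering loop: for idx in range(3):

After execution: sum_val = 3
3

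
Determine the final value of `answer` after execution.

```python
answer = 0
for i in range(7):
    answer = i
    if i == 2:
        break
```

Let's trace through this code step by step.

Initialize: answer = 0
Entering loop: for i in range(7):

After execution: answer = 2
2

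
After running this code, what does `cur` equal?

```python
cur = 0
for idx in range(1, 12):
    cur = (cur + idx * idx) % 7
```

Let's trace through this code step by step.

Initialize: cur = 0
Entering loop: for idx in range(1, 12):

After execution: cur = 2
2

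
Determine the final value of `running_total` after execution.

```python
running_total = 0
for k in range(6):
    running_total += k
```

Let's trace through this code step by step.

Initialize: running_total = 0
Entering loop: for k in range(6):

After execution: running_total = 15
15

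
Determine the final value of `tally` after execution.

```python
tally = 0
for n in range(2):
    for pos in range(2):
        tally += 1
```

Let's trace through this code step by step.

Initialize: tally = 0
Entering loop: for n in range(2):

After execution: tally = 4
4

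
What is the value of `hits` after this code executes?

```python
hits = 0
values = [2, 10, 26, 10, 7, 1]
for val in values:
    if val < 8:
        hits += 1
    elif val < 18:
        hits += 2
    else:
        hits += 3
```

Let's trace through this code step by step.

Initialize: hits = 0
Initialize: values = [2, 10, 26, 10, 7, 1]
Entering loop: for val in values:

After execution: hits = 10
10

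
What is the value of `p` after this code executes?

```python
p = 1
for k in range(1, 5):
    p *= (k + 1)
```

Let's trace through this code step by step.

Initialize: p = 1
Entering loop: for k in range(1, 5):

After execution: p = 120
120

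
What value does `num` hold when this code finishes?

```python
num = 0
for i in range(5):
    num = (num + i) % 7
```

Let's trace through this code step by step.

Initialize: num = 0
Entering loop: for i in range(5):

After execution: num = 3
3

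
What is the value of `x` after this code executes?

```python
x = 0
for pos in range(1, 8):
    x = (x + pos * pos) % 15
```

Let's trace through this code step by step.

Initialize: x = 0
Entering loop: for pos in range(1, 8):

After execution: x = 5
5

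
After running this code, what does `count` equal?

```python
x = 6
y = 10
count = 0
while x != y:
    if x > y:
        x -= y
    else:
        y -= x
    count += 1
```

Let's trace through this code step by step.

Initialize: x = 6
Initialize: y = 10
Initialize: count = 0
Entering loop: while x != y:

After execution: count = 3
3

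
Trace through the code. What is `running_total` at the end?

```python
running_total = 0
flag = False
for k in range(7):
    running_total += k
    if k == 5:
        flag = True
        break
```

Let's trace through this code step by step.

Initialize: running_total = 0
Initialize: flag = False
Entering loop: for k in range(7):

After execution: running_total = 15
15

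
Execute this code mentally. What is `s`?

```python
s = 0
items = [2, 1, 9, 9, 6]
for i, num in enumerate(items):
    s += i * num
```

Let's trace through this code step by step.

Initialize: s = 0
Initialize: items = [2, 1, 9, 9, 6]
Entering loop: for i, num in enumerate(items):

After execution: s = 70
70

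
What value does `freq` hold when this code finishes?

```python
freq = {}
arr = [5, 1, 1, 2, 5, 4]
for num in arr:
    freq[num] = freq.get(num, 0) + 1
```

Let's trace through this code step by step.

Initialize: freq = {}
Initialize: arr = [5, 1, 1, 2, 5, 4]
Entering loop: for num in arr:

After execution: freq = {5: 2, 1: 2, 2: 1, 4: 1}
{5: 2, 1: 2, 2: 1, 4: 1}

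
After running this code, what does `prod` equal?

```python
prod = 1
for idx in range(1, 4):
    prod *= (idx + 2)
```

Let's trace through this code step by step.

Initialize: prod = 1
Entering loop: for idx in range(1, 4):

After execution: prod = 60
60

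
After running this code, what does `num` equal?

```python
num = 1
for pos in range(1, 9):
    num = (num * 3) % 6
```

Let's trace through this code step by step.

Initialize: num = 1
Entering loop: for pos in range(1, 9):

After execution: num = 3
3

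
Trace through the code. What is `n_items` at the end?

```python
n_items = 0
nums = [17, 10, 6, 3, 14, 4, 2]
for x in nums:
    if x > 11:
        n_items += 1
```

Let's trace through this code step by step.

Initialize: n_items = 0
Initialize: nums = [17, 10, 6, 3, 14, 4, 2]
Entering loop: for x in nums:

After execution: n_items = 2
2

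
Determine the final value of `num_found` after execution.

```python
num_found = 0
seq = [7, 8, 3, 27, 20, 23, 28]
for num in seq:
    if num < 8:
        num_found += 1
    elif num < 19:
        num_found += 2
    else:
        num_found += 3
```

Let's trace through this code step by step.

Initialize: num_found = 0
Initialize: seq = [7, 8, 3, 27, 20, 23, 28]
Entering loop: for num in seq:

After execution: num_found = 16
16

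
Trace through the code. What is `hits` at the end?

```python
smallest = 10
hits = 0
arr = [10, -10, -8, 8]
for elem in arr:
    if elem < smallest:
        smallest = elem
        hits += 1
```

Let's trace through this code step by step.

Initialize: smallest = 10
Initialize: hits = 0
Initialize: arr = [10, -10, -8, 8]
Entering loop: for elem in arr:

After execution: hits = 1
1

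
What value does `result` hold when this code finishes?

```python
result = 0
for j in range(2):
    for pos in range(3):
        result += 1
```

Let's trace through this code step by step.

Initialize: result = 0
Entering loop: for j in range(2):

After execution: result = 6
6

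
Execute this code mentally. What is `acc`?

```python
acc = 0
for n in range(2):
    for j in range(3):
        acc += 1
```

Let's trace through this code step by step.

Initialize: acc = 0
Entering loop: for n in range(2):

After execution: acc = 6
6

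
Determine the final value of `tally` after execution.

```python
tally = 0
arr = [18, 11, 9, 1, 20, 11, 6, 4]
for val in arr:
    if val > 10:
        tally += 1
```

Let's trace through this code step by step.

Initialize: tally = 0
Initialize: arr = [18, 11, 9, 1, 20, 11, 6, 4]
Entering loop: for val in arr:

After execution: tally = 4
4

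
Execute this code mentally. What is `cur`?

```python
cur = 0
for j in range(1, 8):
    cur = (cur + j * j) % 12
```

Let's trace through this code step by step.

Initialize: cur = 0
Entering loop: for j in range(1, 8):

After execution: cur = 8
8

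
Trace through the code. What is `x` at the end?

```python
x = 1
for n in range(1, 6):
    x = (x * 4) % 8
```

Let's trace through this code step by step.

Initialize: x = 1
Entering loop: for n in range(1, 6):

After execution: x = 0
0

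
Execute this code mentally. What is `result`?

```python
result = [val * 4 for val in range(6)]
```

Let's trace through this code step by step.

Initialize: result = [val * 4 for val in range(6)]

After execution: result = [0, 4, 8, 12, 16, 20]
[0, 4, 8, 12, 16, 20]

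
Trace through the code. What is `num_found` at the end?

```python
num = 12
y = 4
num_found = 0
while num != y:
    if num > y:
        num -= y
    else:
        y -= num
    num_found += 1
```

Let's trace through this code step by step.

Initialize: num = 12
Initialize: y = 4
Initialize: num_found = 0
Entering loop: while num != y:

After execution: num_found = 2
2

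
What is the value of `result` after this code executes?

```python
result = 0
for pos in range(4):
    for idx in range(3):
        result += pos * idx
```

Let's trace through this code step by step.

Initialize: result = 0
Entering loop: for pos in range(4):

After execution: result = 18
18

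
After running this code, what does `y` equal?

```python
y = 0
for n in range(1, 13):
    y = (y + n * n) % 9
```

Let's trace through this code step by step.

Initialize: y = 0
Entering loop: for n in range(1, 13):

After execution: y = 2
2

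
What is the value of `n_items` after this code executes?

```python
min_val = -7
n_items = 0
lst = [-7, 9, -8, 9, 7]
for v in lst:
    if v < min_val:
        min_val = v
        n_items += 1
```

Let's trace through this code step by step.

Initialize: min_val = -7
Initialize: n_items = 0
Initialize: lst = [-7, 9, -8, 9, 7]
Entering loop: for v in lst:

After execution: n_items = 1
1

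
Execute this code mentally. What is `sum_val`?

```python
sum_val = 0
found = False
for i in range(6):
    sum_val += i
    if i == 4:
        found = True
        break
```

Let's trace through this code step by step.

Initialize: sum_val = 0
Initialize: found = False
Entering loop: for i in range(6):

After execution: sum_val = 10
10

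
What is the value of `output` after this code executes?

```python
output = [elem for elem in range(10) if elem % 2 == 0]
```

Let's trace through this code step by step.

Initialize: output = [elem for elem in range(10) if elem % 2 == 0]

After execution: output = [0, 2, 4, 6, 8]
[0, 2, 4, 6, 8]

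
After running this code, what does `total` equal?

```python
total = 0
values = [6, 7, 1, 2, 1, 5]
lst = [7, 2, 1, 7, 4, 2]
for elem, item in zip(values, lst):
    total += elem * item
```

Let's trace through this code step by step.

Initialize: total = 0
Initialize: values = [6, 7, 1, 2, 1, 5]
Initialize: lst = [7, 2, 1, 7, 4, 2]
Entering loop: for elem, item in zip(values, lst):

After execution: total = 85
85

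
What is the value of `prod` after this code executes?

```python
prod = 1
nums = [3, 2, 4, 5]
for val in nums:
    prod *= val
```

Let's trace through this code step by step.

Initialize: prod = 1
Initialize: nums = [3, 2, 4, 5]
Entering loop: for val in nums:

After execution: prod = 120
120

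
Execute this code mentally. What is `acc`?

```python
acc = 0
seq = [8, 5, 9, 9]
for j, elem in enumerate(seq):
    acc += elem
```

Let's trace through this code step by step.

Initialize: acc = 0
Initialize: seq = [8, 5, 9, 9]
Entering loop: for j, elem in enumerate(seq):

After execution: acc = 31
31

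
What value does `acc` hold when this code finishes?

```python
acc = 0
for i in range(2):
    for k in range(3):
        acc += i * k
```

Let's trace through this code step by step.

Initialize: acc = 0
Entering loop: for i in range(2):

After execution: acc = 3
3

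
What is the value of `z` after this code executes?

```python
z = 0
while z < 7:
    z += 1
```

Let's trace through this code step by step.

Initialize: z = 0
Entering loop: while z < 7:

After execution: z = 7
7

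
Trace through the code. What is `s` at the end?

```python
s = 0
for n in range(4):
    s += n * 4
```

Let's trace through this code step by step.

Initialize: s = 0
Entering loop: for n in range(4):

After execution: s = 24
24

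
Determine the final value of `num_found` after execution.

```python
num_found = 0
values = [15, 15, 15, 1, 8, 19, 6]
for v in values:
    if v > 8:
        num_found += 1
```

Let's trace through this code step by step.

Initialize: num_found = 0
Initialize: values = [15, 15, 15, 1, 8, 19, 6]
Entering loop: for v in values:

After execution: num_found = 4
4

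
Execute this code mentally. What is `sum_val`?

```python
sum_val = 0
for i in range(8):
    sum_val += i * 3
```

Let's trace through this code step by step.

Initialize: sum_val = 0
Entering loop: for i in range(8):

After execution: sum_val = 84
84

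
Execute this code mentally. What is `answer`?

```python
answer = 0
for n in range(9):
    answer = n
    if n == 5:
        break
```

Let's trace through this code step by step.

Initialize: answer = 0
Entering loop: for n in range(9):

After execution: answer = 5
5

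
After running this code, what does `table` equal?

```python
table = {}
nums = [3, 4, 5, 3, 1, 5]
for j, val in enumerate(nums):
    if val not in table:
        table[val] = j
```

Let's trace through this code step by step.

Initialize: table = {}
Initialize: nums = [3, 4, 5, 3, 1, 5]
Entering loop: for j, val in enumerate(nums):

After execution: table = {3: 0, 4: 1, 5: 2, 1: 4}
{3: 0, 4: 1, 5: 2, 1: 4}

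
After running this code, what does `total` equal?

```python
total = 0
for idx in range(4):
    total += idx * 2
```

Let's trace through this code step by step.

Initialize: total = 0
Entering loop: for idx in range(4):

After execution: total = 12
12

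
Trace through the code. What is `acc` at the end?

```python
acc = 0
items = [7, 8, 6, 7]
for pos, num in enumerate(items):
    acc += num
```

Let's trace through this code step by step.

Initialize: acc = 0
Initialize: items = [7, 8, 6, 7]
Entering loop: for pos, num in enumerate(items):

After execution: acc = 28
28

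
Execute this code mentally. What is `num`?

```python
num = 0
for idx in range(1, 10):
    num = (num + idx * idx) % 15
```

Let's trace through this code step by step.

Initialize: num = 0
Entering loop: for idx in range(1, 10):

After execution: num = 0
0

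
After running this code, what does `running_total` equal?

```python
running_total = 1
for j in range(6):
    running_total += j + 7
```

Let's trace through this code step by step.

Initialize: running_total = 1
Entering loop: for j in range(6):

After execution: running_total = 58
58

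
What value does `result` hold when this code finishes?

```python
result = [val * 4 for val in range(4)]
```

Let's trace through this code step by step.

Initialize: result = [val * 4 for val in range(4)]

After execution: result = [0, 4, 8, 12]
[0, 4, 8, 12]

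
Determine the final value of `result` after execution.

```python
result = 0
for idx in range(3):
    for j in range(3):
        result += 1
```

Let's trace through this code step by step.

Initialize: result = 0
Entering loop: for idx in range(3):

After execution: result = 9
9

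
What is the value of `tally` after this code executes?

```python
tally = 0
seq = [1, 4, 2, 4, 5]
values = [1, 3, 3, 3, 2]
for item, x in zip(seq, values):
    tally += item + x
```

Let's trace through this code step by step.

Initialize: tally = 0
Initialize: seq = [1, 4, 2, 4, 5]
Initialize: values = [1, 3, 3, 3, 2]
Entering loop: for item, x in zip(seq, values):

After execution: tally = 28
28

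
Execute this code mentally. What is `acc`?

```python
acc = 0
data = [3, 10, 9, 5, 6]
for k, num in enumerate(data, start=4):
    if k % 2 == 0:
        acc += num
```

Let's trace through this code step by step.

Initialize: acc = 0
Initialize: data = [3, 10, 9, 5, 6]
Entering loop: for k, num in enumerate(data, start=4):

After execution: acc = 18
18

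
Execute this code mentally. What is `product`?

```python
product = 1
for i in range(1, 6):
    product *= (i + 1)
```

Let's trace through this code step by step.

Initialize: product = 1
Entering loop: for i in range(1, 6):

After execution: product = 720
720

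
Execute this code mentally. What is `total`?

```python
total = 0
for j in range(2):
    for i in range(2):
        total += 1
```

Let's trace through this code step by step.

Initialize: total = 0
Entering loop: for j in range(2):

After execution: total = 4
4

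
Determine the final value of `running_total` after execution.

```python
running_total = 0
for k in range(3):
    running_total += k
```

Let's trace through this code step by step.

Initialize: running_total = 0
Entering loop: for k in range(3):

After execution: running_total = 3
3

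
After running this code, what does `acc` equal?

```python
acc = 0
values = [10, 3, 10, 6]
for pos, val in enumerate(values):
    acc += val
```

Let's trace through this code step by step.

Initialize: acc = 0
Initialize: values = [10, 3, 10, 6]
Entering loop: for pos, val in enumerate(values):

After execution: acc = 29
29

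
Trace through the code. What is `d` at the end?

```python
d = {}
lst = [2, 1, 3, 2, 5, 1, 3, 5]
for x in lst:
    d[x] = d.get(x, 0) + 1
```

Let's trace through this code step by step.

Initialize: d = {}
Initialize: lst = [2, 1, 3, 2, 5, 1, 3, 5]
Entering loop: for x in lst:

After execution: d = {2: 2, 1: 2, 3: 2, 5: 2}
{2: 2, 1: 2, 3: 2, 5: 2}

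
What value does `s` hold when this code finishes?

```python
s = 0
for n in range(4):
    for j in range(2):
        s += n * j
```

Let's trace through this code step by step.

Initialize: s = 0
Entering loop: for n in range(4):

After execution: s = 6
6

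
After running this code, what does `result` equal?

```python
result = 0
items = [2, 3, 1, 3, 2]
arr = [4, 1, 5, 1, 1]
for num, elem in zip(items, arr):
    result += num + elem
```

Let's trace through this code step by step.

Initialize: result = 0
Initialize: items = [2, 3, 1, 3, 2]
Initialize: arr = [4, 1, 5, 1, 1]
Entering loop: for num, elem in zip(items, arr):

After execution: result = 23
23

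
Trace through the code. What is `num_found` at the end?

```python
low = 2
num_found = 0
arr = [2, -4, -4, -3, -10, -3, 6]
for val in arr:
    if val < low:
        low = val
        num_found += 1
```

Let's trace through this code step by step.

Initialize: low = 2
Initialize: num_found = 0
Initialize: arr = [2, -4, -4, -3, -10, -3, 6]
Entering loop: for val in arr:

After execution: num_found = 2
2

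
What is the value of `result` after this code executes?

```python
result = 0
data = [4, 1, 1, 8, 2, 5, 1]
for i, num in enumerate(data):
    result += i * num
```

Let's trace through this code step by step.

Initialize: result = 0
Initialize: data = [4, 1, 1, 8, 2, 5, 1]
Entering loop: for i, num in enumerate(data):

After execution: result = 66
66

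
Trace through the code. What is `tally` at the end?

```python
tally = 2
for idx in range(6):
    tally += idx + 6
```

Let's trace through this code step by step.

Initialize: tally = 2
Entering loop: for idx in range(6):

After execution: tally = 53
53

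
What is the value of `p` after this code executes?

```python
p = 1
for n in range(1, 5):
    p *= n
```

Let's trace through this code step by step.

Initialize: p = 1
Entering loop: for n in range(1, 5):

After execution: p = 24
24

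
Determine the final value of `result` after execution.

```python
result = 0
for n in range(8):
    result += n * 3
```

Let's trace through this code step by step.

Initialize: result = 0
Entering loop: for n in range(8):

After execution: result = 84
84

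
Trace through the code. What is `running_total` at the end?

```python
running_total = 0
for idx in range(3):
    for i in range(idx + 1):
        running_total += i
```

Let's trace through this code step by step.

Initialize: running_total = 0
Entering loop: for idx in range(3):

After execution: running_total = 4
4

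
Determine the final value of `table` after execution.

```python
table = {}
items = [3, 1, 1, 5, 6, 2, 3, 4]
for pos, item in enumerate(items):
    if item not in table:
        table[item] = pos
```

Let's trace through this code step by step.

Initialize: table = {}
Initialize: items = [3, 1, 1, 5, 6, 2, 3, 4]
Entering loop: for pos, item in enumerate(items):

After execution: table = {3: 0, 1: 1, 5: 3, 6: 4, 2: 5, 4: 7}
{3: 0, 1: 1, 5: 3, 6: 4, 2: 5, 4: 7}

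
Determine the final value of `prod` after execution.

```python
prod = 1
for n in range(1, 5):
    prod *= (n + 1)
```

Let's trace through this code step by step.

Initialize: prod = 1
Entering loop: for n in range(1, 5):

After execution: prod = 120
120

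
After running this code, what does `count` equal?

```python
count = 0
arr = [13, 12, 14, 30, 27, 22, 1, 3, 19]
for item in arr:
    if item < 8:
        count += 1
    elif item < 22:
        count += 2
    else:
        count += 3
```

Let's trace through this code step by step.

Initialize: count = 0
Initialize: arr = [13, 12, 14, 30, 27, 22, 1, 3, 19]
Entering loop: for item in arr:

After execution: count = 19
19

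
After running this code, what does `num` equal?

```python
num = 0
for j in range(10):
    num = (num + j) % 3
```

Let's trace through this code step by step.

Initialize: num = 0
Entering loop: for j in range(10):

After execution: num = 0
0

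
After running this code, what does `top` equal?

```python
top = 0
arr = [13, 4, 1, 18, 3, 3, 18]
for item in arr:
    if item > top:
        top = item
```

Let's trace through this code step by step.

Initialize: top = 0
Initialize: arr = [13, 4, 1, 18, 3, 3, 18]
Entering loop: for item in arr:

After execution: top = 18
18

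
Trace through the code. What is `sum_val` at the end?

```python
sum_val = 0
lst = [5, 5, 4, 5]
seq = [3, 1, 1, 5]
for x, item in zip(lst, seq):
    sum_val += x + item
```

Let's trace through this code step by step.

Initialize: sum_val = 0
Initialize: lst = [5, 5, 4, 5]
Initialize: seq = [3, 1, 1, 5]
Entering loop: for x, item in zip(lst, seq):

After execution: sum_val = 29
29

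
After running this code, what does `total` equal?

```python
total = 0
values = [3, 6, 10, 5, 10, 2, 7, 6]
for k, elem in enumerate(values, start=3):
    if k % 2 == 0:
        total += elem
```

Let's trace through this code step by step.

Initialize: total = 0
Initialize: values = [3, 6, 10, 5, 10, 2, 7, 6]
Entering loop: for k, elem in enumerate(values, start=3):

After execution: total = 19
19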